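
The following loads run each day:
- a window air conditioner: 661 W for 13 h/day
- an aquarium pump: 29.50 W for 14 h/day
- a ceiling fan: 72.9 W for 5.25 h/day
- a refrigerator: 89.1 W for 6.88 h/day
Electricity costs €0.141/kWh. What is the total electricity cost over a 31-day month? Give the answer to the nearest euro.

window air conditioner: 661 W × 13 h × 31 d = 266,383 Wh = 266.4 kWh
aquarium pump: 29.50 W × 14 h × 31 d = 12,803 Wh = 12.8 kWh
ceiling fan: 72.9 W × 5.25 h × 31 d = 11,864 Wh = 11.86 kWh
refrigerator: 89.1 W × 6.88 h × 31 d = 19,003 Wh = 19 kWh
Total energy = 266.4 + 12.8 + 11.86 + 19 = 310.1 kWh
Cost = 310.1 kWh × €0.141 = €43.72 ≈ €44

€44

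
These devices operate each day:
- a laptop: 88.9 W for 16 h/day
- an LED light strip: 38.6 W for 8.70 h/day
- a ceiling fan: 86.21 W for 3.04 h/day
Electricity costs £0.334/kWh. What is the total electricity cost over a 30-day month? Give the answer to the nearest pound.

£20

laptop: 88.9 W × 16 h × 30 d = 42,672 Wh = 42.67 kWh
LED light strip: 38.6 W × 8.70 h × 30 d = 10,075 Wh = 10.07 kWh
ceiling fan: 86.21 W × 3.04 h × 30 d = 7,862 Wh = 7.862 kWh
Total energy = 42.67 + 10.07 + 7.862 = 60.61 kWh
Cost = 60.61 kWh × £0.334 = £20.24 ≈ £20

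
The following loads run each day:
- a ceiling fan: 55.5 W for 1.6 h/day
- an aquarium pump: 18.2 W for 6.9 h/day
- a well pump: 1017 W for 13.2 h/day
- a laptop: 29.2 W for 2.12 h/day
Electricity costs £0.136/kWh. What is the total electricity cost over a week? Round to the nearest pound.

£13

ceiling fan: 55.5 W × 1.6 h × 7 d = 622 Wh = 0.6216 kWh
aquarium pump: 18.2 W × 6.9 h × 7 d = 879 Wh = 0.8791 kWh
well pump: 1017 W × 13.2 h × 7 d = 93,971 Wh = 93.97 kWh
laptop: 29.2 W × 2.12 h × 7 d = 433 Wh = 0.4333 kWh
Total energy = 0.6216 + 0.8791 + 93.97 + 0.4333 = 95.9 kWh
Cost = 95.9 kWh × £0.136 = £13.04 ≈ £13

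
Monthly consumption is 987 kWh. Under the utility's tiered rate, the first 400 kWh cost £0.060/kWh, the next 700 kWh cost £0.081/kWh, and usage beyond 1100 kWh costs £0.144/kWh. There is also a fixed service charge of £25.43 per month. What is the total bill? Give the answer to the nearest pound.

First 400 kWh × £0.060 = £24.00
Next 587 kWh × £0.081 = £47.55
Remaining tier: 0 kWh (not reached)
Energy charge = £71.55; + service £25.43 = £96.98 ≈ £97

£97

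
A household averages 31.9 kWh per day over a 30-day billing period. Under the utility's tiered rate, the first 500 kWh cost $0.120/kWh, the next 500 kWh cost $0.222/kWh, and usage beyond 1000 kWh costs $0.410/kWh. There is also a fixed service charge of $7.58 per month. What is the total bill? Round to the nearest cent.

$169.03

Usage = 31.9 kWh/day × 30 days = 957 kWh
First 500 kWh × $0.120 = $60.00
Next 457 kWh × $0.222 = $101.45
Remaining tier: 0 kWh (not reached)
Energy charge = $161.45; + service $7.58 = $169.03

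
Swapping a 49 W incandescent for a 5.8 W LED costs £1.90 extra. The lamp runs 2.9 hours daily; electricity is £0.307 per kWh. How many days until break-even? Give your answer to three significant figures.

Power saved = 49 − 5.8 = 43.2 W
Daily energy saved = 43.2 W × 2.9 h = 125.3 Wh = 0.12528 kWh
Daily savings = 0.12528 × £0.307 = £0.0385
Payback = £1.90 / £0.0385 per day = 49.4 days

49.4 days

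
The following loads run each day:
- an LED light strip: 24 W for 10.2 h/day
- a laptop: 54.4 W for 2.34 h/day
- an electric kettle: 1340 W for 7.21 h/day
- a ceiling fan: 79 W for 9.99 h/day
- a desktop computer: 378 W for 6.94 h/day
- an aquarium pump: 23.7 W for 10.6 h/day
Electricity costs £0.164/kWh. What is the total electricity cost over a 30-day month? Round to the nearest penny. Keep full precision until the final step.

£67.39

LED light strip: 24 W × 10.2 h × 30 d = 7,344 Wh = 7.344 kWh
laptop: 54.4 W × 2.34 h × 30 d = 3,819 Wh = 3.819 kWh
electric kettle: 1340 W × 7.21 h × 30 d = 289,842 Wh = 289.8 kWh
ceiling fan: 79 W × 9.99 h × 30 d = 23,676 Wh = 23.68 kWh
desktop computer: 378 W × 6.94 h × 30 d = 78,700 Wh = 78.7 kWh
aquarium pump: 23.7 W × 10.6 h × 30 d = 7,537 Wh = 7.537 kWh
Total energy = 7.344 + 3.819 + 289.8 + 23.68 + 78.7 + 7.537 = 410.9 kWh
Cost = 410.9 kWh × £0.164 = £67.39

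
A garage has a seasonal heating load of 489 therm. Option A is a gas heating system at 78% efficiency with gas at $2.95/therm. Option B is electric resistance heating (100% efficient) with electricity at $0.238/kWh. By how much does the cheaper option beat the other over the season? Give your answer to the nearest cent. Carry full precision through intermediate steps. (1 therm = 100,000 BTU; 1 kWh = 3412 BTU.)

$1561.54

Heat load = 489 therm × 100,000 = 48,900,000 BTU
Gas: input = 48,900,000 / 0.78 = 62,692,308 BTU = 626.9 therm → 626.9 × $2.95 = $1,849.42
Electric: 48,900,000 BTU / 3412 = 14,330 kWh → × $0.238 = $3,410.96
Difference = |$1,849.42 − $3,410.96| = $1,561.54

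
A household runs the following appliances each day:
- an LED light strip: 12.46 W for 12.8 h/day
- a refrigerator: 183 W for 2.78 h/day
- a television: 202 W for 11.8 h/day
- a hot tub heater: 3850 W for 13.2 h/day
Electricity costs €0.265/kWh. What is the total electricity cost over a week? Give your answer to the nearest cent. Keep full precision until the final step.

LED light strip: 12.46 W × 12.8 h × 7 d = 1,116 Wh = 1.116 kWh
refrigerator: 183 W × 2.78 h × 7 d = 3,561 Wh = 3.561 kWh
television: 202 W × 11.8 h × 7 d = 16,685 Wh = 16.69 kWh
hot tub heater: 3850 W × 13.2 h × 7 d = 355,740 Wh = 355.7 kWh
Total energy = 1.116 + 3.561 + 16.69 + 355.7 = 377.1 kWh
Cost = 377.1 kWh × €0.265 = €99.93

€99.93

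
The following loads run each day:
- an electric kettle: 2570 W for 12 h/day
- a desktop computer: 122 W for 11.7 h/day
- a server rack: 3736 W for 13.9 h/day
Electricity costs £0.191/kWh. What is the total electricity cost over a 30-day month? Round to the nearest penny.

£482.45

electric kettle: 2570 W × 12 h × 30 d = 925,200 Wh = 925.2 kWh
desktop computer: 122 W × 11.7 h × 30 d = 42,822 Wh = 42.82 kWh
server rack: 3736 W × 13.9 h × 30 d = 1,557,912 Wh = 1,558 kWh
Total energy = 925.2 + 42.82 + 1,558 = 2,526 kWh
Cost = 2,526 kWh × £0.191 = £482.45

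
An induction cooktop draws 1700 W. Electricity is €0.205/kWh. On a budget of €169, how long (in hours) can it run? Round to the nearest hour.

485 h

Energy budget = €169 / €0.205 per kWh = 824.4 kWh = 824,390 Wh
Runtime = 824,390 Wh / 1700 W = 484.9 h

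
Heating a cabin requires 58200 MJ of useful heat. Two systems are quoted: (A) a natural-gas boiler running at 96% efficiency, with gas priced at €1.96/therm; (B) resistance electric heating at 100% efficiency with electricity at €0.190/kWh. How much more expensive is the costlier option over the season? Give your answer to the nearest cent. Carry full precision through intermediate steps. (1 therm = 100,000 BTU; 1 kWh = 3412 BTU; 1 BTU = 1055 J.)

€1945.65

Heat load = 58200 MJ = 58,200,000,000 J / 1055 = 55,165,877 BTU
Gas: input = 55,165,877 / 0.96 = 57,464,455 BTU = 574.6 therm → 574.6 × €1.96 = €1,126.30
Electric: 55,165,877 BTU / 3412 = 16,170 kWh → × €0.190 = €3,071.96
Difference = |€1,126.30 − €3,071.96| = €1,945.65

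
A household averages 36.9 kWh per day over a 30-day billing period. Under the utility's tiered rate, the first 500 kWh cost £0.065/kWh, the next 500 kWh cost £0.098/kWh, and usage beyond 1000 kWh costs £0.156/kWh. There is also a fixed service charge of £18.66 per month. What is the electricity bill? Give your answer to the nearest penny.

£116.85

Usage = 36.9 kWh/day × 30 days = 1107 kWh
First 500 kWh × £0.065 = £32.50
Next 500 kWh × £0.098 = £49.00
Remaining 107 kWh × £0.156 = £16.69
Energy charge = £98.19; + service £18.66 = £116.85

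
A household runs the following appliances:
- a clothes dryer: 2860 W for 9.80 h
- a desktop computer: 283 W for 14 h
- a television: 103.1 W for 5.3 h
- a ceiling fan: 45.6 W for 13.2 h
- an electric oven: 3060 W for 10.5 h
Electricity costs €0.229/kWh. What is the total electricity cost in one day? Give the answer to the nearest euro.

€15

clothes dryer: 2860 W × 9.80 h = 28,028 Wh = 28.03 kWh
desktop computer: 283 W × 14 h = 3,962 Wh = 3.962 kWh
television: 103.1 W × 5.3 h = 546 Wh = 0.5464 kWh
ceiling fan: 45.6 W × 13.2 h = 602 Wh = 0.6019 kWh
electric oven: 3060 W × 10.5 h = 32,130 Wh = 32.13 kWh
Total energy = 28.03 + 3.962 + 0.5464 + 0.6019 + 32.13 = 65.27 kWh
Cost = 65.27 kWh × €0.229 = €14.95 ≈ €15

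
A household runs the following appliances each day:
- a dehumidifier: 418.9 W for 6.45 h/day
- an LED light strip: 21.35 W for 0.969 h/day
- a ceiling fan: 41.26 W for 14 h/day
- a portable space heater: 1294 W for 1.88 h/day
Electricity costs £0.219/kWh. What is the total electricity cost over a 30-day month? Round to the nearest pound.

dehumidifier: 418.9 W × 6.45 h × 30 d = 81,057 Wh = 81.06 kWh
LED light strip: 21.35 W × 0.969 h × 30 d = 621 Wh = 0.6206 kWh
ceiling fan: 41.26 W × 14 h × 30 d = 17,329 Wh = 17.33 kWh
portable space heater: 1294 W × 1.88 h × 30 d = 72,982 Wh = 72.98 kWh
Total energy = 81.06 + 0.6206 + 17.33 + 72.98 = 172 kWh
Cost = 172 kWh × £0.219 = £37.67 ≈ £38

£38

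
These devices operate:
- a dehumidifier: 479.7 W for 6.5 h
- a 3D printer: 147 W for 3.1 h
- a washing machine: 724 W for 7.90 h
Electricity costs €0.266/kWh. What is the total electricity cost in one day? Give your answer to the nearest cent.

dehumidifier: 479.7 W × 6.5 h = 3,118 Wh = 3.118 kWh
3D printer: 147 W × 3.1 h = 456 Wh = 0.4557 kWh
washing machine: 724 W × 7.90 h = 5,720 Wh = 5.72 kWh
Total energy = 3.118 + 0.4557 + 5.72 = 9.293 kWh
Cost = 9.293 kWh × €0.266 = €2.47

€2.47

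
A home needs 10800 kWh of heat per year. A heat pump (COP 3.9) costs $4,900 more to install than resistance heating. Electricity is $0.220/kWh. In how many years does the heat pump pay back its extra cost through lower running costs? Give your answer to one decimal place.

Resistance: 10800 kWh × $0.220 = $2,376.00/yr
Heat pump: 10800 / 3.9 = 2769 kWh in → × $0.220 = $609.23/yr
Annual savings = $1,766.77
Payback = $4,900 / $1,766.77 = 2.77 years

2.8 years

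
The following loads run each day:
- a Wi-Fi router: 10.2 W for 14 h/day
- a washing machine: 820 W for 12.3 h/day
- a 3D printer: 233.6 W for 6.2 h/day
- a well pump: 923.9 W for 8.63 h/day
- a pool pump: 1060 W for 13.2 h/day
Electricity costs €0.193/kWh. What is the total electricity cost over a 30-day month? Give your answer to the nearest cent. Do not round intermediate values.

€194.79

Wi-Fi router: 10.2 W × 14 h × 30 d = 4,284 Wh = 4.284 kWh
washing machine: 820 W × 12.3 h × 30 d = 302,580 Wh = 302.6 kWh
3D printer: 233.6 W × 6.2 h × 30 d = 43,450 Wh = 43.45 kWh
well pump: 923.9 W × 8.63 h × 30 d = 239,198 Wh = 239.2 kWh
pool pump: 1060 W × 13.2 h × 30 d = 419,760 Wh = 419.8 kWh
Total energy = 4.284 + 302.6 + 43.45 + 239.2 + 419.8 = 1,009 kWh
Cost = 1,009 kWh × €0.193 = €194.79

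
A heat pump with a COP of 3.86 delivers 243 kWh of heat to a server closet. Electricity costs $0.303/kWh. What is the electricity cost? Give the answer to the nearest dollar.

$19

Electrical input = 243 kWh / 3.86 = 62.95 kWh
Cost = 62.95 × $0.303/kWh = $19.07 ≈ $19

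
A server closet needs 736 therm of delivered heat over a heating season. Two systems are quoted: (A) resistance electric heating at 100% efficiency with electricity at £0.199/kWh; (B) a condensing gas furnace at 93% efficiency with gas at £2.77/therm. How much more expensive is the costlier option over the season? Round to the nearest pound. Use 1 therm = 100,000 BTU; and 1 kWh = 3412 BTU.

Heat load = 736 therm × 100,000 = 73,600,000 BTU
Gas: input = 73,600,000 / 0.93 = 79,139,785 BTU = 791.4 therm → 791.4 × £2.77 = £2,192.17
Electric: 73,600,000 BTU / 3412 = 21,570 kWh → × £0.199 = £4,292.61
Difference = |£2,192.17 − £4,292.61| = £2,100.44 ≈ £2100

£2100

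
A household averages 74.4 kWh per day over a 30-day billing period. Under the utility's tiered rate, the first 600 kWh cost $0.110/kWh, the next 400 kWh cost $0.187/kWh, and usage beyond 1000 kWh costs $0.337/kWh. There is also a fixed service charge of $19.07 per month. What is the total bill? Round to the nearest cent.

Usage = 74.4 kWh/day × 30 days = 2232 kWh
First 600 kWh × $0.110 = $66.00
Next 400 kWh × $0.187 = $74.80
Remaining 1232 kWh × $0.337 = $415.18
Energy charge = $555.98; + service $19.07 = $575.05

$575.05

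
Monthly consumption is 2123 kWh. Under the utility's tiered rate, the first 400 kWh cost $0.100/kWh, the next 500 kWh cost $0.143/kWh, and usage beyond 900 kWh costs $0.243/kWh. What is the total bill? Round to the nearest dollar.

First 400 kWh × $0.100 = $40.00
Next 500 kWh × $0.143 = $71.50
Remaining 1223 kWh × $0.243 = $297.19
Total = $408.69 ≈ $409

$409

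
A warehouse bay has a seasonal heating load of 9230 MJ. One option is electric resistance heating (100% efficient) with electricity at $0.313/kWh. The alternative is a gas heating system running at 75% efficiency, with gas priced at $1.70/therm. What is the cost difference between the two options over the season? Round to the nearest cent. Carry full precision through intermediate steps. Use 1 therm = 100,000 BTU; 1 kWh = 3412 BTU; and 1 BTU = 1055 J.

$604.27

Heat load = 9230 MJ = 9,230,000,000 J / 1055 = 8,748,815 BTU
Gas: input = 8,748,815 / 0.75 = 11,665,087 BTU = 116.7 therm → 116.7 × $1.70 = $198.31
Electric: 8,748,815 BTU / 3412 = 2,564 kWh → × $0.313 = $802.57
Difference = |$198.31 − $802.57| = $604.27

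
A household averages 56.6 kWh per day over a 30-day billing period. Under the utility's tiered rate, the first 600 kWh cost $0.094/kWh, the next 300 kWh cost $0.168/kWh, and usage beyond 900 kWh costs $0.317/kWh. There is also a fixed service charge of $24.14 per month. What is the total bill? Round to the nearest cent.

Usage = 56.6 kWh/day × 30 days = 1698 kWh
First 600 kWh × $0.094 = $56.40
Next 300 kWh × $0.168 = $50.40
Remaining 798 kWh × $0.317 = $252.97
Energy charge = $359.77; + service $24.14 = $383.91

$383.91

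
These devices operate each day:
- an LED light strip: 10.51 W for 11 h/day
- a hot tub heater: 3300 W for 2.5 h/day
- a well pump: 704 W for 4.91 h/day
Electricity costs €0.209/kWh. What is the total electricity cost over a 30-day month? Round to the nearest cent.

LED light strip: 10.51 W × 11 h × 30 d = 3,468 Wh = 3.468 kWh
hot tub heater: 3300 W × 2.5 h × 30 d = 247,500 Wh = 247.5 kWh
well pump: 704 W × 4.91 h × 30 d = 103,699 Wh = 103.7 kWh
Total energy = 3.468 + 247.5 + 103.7 = 354.7 kWh
Cost = 354.7 kWh × €0.209 = €74.13

€74.13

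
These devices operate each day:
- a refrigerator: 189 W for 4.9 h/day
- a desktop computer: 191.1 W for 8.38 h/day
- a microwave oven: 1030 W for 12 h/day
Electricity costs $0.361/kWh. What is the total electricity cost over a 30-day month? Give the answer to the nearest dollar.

refrigerator: 189 W × 4.9 h × 30 d = 27,783 Wh = 27.78 kWh
desktop computer: 191.1 W × 8.38 h × 30 d = 48,043 Wh = 48.04 kWh
microwave oven: 1030 W × 12 h × 30 d = 370,800 Wh = 370.8 kWh
Total energy = 27.78 + 48.04 + 370.8 = 446.6 kWh
Cost = 446.6 kWh × $0.361 = $161.23 ≈ $161

$161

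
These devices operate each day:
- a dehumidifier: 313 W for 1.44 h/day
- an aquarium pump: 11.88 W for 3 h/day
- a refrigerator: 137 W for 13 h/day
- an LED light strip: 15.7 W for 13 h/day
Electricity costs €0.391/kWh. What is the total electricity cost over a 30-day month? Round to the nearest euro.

€29

dehumidifier: 313 W × 1.44 h × 30 d = 13,522 Wh = 13.52 kWh
aquarium pump: 11.88 W × 3 h × 30 d = 1,069 Wh = 1.069 kWh
refrigerator: 137 W × 13 h × 30 d = 53,430 Wh = 53.43 kWh
LED light strip: 15.7 W × 13 h × 30 d = 6,123 Wh = 6.123 kWh
Total energy = 13.52 + 1.069 + 53.43 + 6.123 = 74.14 kWh
Cost = 74.14 kWh × €0.391 = €28.99 ≈ €29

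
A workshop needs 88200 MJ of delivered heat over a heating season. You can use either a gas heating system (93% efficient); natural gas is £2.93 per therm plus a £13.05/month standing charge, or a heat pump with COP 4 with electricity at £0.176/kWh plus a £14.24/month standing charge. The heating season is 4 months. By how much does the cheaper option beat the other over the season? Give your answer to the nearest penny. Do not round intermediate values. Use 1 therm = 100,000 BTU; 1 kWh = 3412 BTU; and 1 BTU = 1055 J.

£1551.05

Heat load = 88200 MJ = 88,200,000,000 J / 1055 = 83,601,896 BTU
Gas: input = 83,601,896 / 0.93 = 89,894,512 BTU = 898.9 therm → 898.9 × £2.93 = £2,633.91; + 4 × £13.05 standing = £2,686.11
Heat pump: 83,601,896 BTU / 3412 = 24,500 kWh heat; / 4 = 6,126 kWh in → × £0.176 = £1,078.10; + 4 × £14.24 standing = £1,135.06
Difference = |£2,686.11 − £1,135.06| = £1,551.05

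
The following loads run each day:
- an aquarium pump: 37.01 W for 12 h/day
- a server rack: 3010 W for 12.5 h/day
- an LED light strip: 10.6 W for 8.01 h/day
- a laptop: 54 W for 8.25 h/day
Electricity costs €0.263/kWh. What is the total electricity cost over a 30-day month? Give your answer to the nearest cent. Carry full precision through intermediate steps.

aquarium pump: 37.01 W × 12 h × 30 d = 13,324 Wh = 13.32 kWh
server rack: 3010 W × 12.5 h × 30 d = 1,128,750 Wh = 1,129 kWh
LED light strip: 10.6 W × 8.01 h × 30 d = 2,547 Wh = 2.547 kWh
laptop: 54 W × 8.25 h × 30 d = 13,365 Wh = 13.37 kWh
Total energy = 13.32 + 1,129 + 2.547 + 13.37 = 1,158 kWh
Cost = 1,158 kWh × €0.263 = €304.55

€304.55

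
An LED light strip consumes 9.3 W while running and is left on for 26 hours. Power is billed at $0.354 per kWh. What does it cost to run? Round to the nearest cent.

$0.09

Energy = 9.3 W × 26 h = 242 Wh = 0.2418 kWh
Cost = 0.2418 kWh × $0.354/kWh = $0.09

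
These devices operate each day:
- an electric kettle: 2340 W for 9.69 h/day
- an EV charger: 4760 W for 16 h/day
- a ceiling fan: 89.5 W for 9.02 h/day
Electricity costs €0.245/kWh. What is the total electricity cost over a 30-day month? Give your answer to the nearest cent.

electric kettle: 2340 W × 9.69 h × 30 d = 680,238 Wh = 680.2 kWh
EV charger: 4760 W × 16 h × 30 d = 2,284,800 Wh = 2,285 kWh
ceiling fan: 89.5 W × 9.02 h × 30 d = 24,219 Wh = 24.22 kWh
Total energy = 680.2 + 2,285 + 24.22 = 2,989 kWh
Cost = 2,989 kWh × €0.245 = €732.37

€732.37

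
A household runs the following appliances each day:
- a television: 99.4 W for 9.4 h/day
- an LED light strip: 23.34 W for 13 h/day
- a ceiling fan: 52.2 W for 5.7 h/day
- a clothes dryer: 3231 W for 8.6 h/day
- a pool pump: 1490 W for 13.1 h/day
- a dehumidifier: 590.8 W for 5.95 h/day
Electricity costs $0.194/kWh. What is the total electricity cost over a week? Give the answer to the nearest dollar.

$71

television: 99.4 W × 9.4 h × 7 d = 6,541 Wh = 6.541 kWh
LED light strip: 23.34 W × 13 h × 7 d = 2,124 Wh = 2.124 kWh
ceiling fan: 52.2 W × 5.7 h × 7 d = 2,083 Wh = 2.083 kWh
clothes dryer: 3231 W × 8.6 h × 7 d = 194,506 Wh = 194.5 kWh
pool pump: 1490 W × 13.1 h × 7 d = 136,633 Wh = 136.6 kWh
dehumidifier: 590.8 W × 5.95 h × 7 d = 24,607 Wh = 24.61 kWh
Total energy = 6.541 + 2.124 + 2.083 + 194.5 + 136.6 + 24.61 = 366.5 kWh
Cost = 366.5 kWh × $0.194 = $71.10 ≈ $71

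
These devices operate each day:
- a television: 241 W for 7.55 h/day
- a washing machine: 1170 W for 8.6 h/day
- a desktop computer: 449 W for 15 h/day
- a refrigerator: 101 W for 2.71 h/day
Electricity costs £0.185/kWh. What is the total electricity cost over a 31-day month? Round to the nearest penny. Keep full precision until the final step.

£108.34

television: 241 W × 7.55 h × 31 d = 56,406 Wh = 56.41 kWh
washing machine: 1170 W × 8.6 h × 31 d = 311,922 Wh = 311.9 kWh
desktop computer: 449 W × 15 h × 31 d = 208,785 Wh = 208.8 kWh
refrigerator: 101 W × 2.71 h × 31 d = 8,485 Wh = 8.485 kWh
Total energy = 56.41 + 311.9 + 208.8 + 8.485 = 585.6 kWh
Cost = 585.6 kWh × £0.185 = £108.34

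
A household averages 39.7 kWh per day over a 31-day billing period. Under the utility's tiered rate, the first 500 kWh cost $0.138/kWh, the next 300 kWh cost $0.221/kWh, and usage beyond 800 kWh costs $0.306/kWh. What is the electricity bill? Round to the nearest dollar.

Usage = 39.7 kWh/day × 31 days = 1230.7 kWh
First 500 kWh × $0.138 = $69.00
Next 300 kWh × $0.221 = $66.30
Remaining 430.7 kWh × $0.306 = $131.79
Total = $267.09 ≈ $267

$267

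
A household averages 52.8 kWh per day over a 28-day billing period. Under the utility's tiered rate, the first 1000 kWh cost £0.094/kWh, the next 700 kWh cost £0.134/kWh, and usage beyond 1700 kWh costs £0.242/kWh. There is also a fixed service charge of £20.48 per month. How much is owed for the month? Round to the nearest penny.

Usage = 52.8 kWh/day × 28 days = 1478.4 kWh
First 1000 kWh × £0.094 = £94.00
Next 478.4 kWh × £0.134 = £64.11
Remaining tier: 0 kWh (not reached)
Energy charge = £158.11; + service £20.48 = £178.59

£178.59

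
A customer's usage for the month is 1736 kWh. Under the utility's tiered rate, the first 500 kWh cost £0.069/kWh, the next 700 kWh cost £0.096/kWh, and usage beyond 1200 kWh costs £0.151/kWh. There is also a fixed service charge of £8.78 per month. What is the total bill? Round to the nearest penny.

First 500 kWh × £0.069 = £34.50
Next 700 kWh × £0.096 = £67.20
Remaining 536 kWh × £0.151 = £80.94
Energy charge = £182.64; + service £8.78 = £191.42

£191.42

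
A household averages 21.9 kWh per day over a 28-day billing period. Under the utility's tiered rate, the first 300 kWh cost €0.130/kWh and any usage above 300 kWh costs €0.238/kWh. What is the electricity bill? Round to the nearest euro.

€114

Usage = 21.9 kWh/day × 28 days = 613.2 kWh
First 300 kWh × €0.130 = €39.00
Remaining 313.2 kWh × €0.238 = €74.54
Total = €113.54 ≈ €114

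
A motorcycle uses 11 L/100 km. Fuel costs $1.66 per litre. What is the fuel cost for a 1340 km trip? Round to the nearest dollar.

$245

Fuel = 11 L/100 km × 1340 km / 100 = 147.4 L
Cost = 147.4 L × $1.66/L = $244.68 ≈ $245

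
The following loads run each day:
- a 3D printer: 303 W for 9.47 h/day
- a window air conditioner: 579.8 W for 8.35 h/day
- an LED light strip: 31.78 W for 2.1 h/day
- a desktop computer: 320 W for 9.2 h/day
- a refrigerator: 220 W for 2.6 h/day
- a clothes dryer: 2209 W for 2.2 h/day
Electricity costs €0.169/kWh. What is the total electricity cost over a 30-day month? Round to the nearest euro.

3D printer: 303 W × 9.47 h × 30 d = 86,082 Wh = 86.08 kWh
window air conditioner: 579.8 W × 8.35 h × 30 d = 145,240 Wh = 145.2 kWh
LED light strip: 31.78 W × 2.1 h × 30 d = 2,002 Wh = 2.002 kWh
desktop computer: 320 W × 9.2 h × 30 d = 88,320 Wh = 88.32 kWh
refrigerator: 220 W × 2.6 h × 30 d = 17,160 Wh = 17.16 kWh
clothes dryer: 2209 W × 2.2 h × 30 d = 145,794 Wh = 145.8 kWh
Total energy = 86.08 + 145.2 + 2.002 + 88.32 + 17.16 + 145.8 = 484.6 kWh
Cost = 484.6 kWh × €0.169 = €81.90 ≈ €82

€82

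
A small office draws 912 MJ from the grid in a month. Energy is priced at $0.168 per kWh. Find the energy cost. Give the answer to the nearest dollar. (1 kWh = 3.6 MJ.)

$43

912 MJ × (0.27778 kWh/MJ) = 253.3 kWh
Cost = 253.3 kWh × $0.168/kWh = $42.56 ≈ $43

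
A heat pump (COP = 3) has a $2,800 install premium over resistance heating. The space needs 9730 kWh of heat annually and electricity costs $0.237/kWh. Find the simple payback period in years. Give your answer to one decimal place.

1.8 years

Resistance: 9730 kWh × $0.237 = $2,306.01/yr
Heat pump: 9730 / 3 = 3243 kWh in → × $0.237 = $768.67/yr
Annual savings = $1,537.34
Payback = $2,800 / $1,537.34 = 1.82 years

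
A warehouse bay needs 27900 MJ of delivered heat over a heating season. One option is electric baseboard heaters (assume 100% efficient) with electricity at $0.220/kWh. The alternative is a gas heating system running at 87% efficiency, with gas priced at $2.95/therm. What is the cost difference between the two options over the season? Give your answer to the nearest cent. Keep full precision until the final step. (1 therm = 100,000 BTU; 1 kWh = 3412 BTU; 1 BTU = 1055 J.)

Heat load = 27900 MJ = 27,900,000,000 J / 1055 = 26,445,498 BTU
Gas: input = 26,445,498 / 0.87 = 30,397,124 BTU = 304 therm → 304 × $2.95 = $896.72
Electric: 26,445,498 BTU / 3412 = 7,751 kWh → × $0.220 = $1,705.16
Difference = |$896.72 − $1,705.16| = $808.45

$808.45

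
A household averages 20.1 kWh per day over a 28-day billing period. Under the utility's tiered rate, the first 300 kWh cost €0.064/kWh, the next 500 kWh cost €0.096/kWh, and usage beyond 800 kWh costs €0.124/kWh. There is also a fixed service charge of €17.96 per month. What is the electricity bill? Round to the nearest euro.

€62

Usage = 20.1 kWh/day × 28 days = 562.8 kWh
First 300 kWh × €0.064 = €19.20
Next 262.8 kWh × €0.096 = €25.23
Remaining tier: 0 kWh (not reached)
Energy charge = €44.43; + service €17.96 = €62.39 ≈ €62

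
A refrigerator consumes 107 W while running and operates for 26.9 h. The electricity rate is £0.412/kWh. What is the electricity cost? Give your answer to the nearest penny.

£1.19

Energy = 107 W × 26.9 h = 2,878 Wh = 2.878 kWh
Cost = 2.878 kWh × £0.412/kWh = £1.19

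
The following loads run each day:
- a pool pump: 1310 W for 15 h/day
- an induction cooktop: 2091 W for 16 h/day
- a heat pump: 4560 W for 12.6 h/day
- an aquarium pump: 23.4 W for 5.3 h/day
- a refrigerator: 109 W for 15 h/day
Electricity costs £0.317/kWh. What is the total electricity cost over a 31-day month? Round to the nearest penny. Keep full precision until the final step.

£1103.78

pool pump: 1310 W × 15 h × 31 d = 609,150 Wh = 609.1 kWh
induction cooktop: 2091 W × 16 h × 31 d = 1,037,136 Wh = 1,037 kWh
heat pump: 4560 W × 12.6 h × 31 d = 1,781,136 Wh = 1,781 kWh
aquarium pump: 23.4 W × 5.3 h × 31 d = 3,845 Wh = 3.845 kWh
refrigerator: 109 W × 15 h × 31 d = 50,685 Wh = 50.69 kWh
Total energy = 609.1 + 1,037 + 1,781 + 3.845 + 50.69 = 3,482 kWh
Cost = 3,482 kWh × £0.317 = £1,103.78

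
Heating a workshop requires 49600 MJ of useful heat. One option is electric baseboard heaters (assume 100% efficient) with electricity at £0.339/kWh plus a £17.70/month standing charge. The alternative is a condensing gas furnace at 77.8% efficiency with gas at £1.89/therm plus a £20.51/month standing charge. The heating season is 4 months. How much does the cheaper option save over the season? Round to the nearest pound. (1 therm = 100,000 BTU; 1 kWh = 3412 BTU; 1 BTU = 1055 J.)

£3518

Heat load = 49600 MJ = 49,600,000,000 J / 1055 = 47,014,218 BTU
Gas: input = 47,014,218 / 0.778 = 60,429,586 BTU = 604.3 therm → 604.3 × £1.89 = £1,142.12; + 4 × £20.51 standing = £1,224.16
Electric: 47,014,218 BTU / 3412 = 13,780 kWh → × £0.339 = £4,671.11; + 4 × £17.70 standing = £4,741.91
Difference = |£1,224.16 − £4,741.91| = £3,517.75 ≈ £3518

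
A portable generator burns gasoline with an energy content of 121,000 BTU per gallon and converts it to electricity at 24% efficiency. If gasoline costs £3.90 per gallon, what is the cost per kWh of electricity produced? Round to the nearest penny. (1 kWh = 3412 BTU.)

Electrical output per gallon = 121,000 BTU × 0.24 / 3412 BTU/kWh = 8.511 kWh
Cost per kWh = £3.90 / 8.511 kWh = £0.458

£0.46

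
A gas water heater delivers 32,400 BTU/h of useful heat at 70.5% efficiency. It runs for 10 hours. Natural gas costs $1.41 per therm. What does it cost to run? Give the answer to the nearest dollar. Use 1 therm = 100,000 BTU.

$6

Heat delivered = 32,400 BTU/h × 10 h = 324,000 BTU
Gas input = 324,000 / 0.705 = 459,574 BTU
= 459,574 / 100,000 = 4.596 therm
Cost = 4.596 × $1.41/therm = $6.48 ≈ $6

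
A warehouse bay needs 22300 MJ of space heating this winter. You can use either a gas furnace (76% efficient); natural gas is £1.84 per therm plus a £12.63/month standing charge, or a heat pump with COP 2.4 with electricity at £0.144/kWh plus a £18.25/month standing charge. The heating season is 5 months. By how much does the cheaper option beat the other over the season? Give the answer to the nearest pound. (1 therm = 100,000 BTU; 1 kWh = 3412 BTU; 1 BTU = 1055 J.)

£112

Heat load = 22300 MJ = 22,300,000,000 J / 1055 = 21,137,441 BTU
Gas: input = 21,137,441 / 0.76 = 27,812,422 BTU = 278.1 therm → 278.1 × £1.84 = £511.75; + 5 × £12.63 standing = £574.90
Heat pump: 21,137,441 BTU / 3412 = 6,195 kWh heat; / 2.4 = 2,581 kWh in → × £0.144 = £371.70; + 5 × £18.25 standing = £462.95
Difference = |£574.90 − £462.95| = £111.95 ≈ £112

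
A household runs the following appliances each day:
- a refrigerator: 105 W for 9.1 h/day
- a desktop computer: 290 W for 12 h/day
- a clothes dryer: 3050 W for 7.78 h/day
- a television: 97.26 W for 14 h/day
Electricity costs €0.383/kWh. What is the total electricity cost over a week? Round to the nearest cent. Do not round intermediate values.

refrigerator: 105 W × 9.1 h × 7 d = 6,688 Wh = 6.689 kWh
desktop computer: 290 W × 12 h × 7 d = 24,360 Wh = 24.36 kWh
clothes dryer: 3050 W × 7.78 h × 7 d = 166,103 Wh = 166.1 kWh
television: 97.26 W × 14 h × 7 d = 9,531 Wh = 9.531 kWh
Total energy = 6.689 + 24.36 + 166.1 + 9.531 = 206.7 kWh
Cost = 206.7 kWh × €0.383 = €79.16

€79.16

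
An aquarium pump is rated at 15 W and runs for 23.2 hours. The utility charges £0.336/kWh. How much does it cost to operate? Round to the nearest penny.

£0.12

Energy = 15 W × 23.2 h = 348 Wh = 0.348 kWh
Cost = 0.348 kWh × £0.336/kWh = £0.12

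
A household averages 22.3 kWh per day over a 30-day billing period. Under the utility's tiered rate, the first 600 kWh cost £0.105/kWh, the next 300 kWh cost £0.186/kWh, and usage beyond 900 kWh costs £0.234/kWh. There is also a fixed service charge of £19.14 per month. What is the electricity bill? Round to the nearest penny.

£94.97

Usage = 22.3 kWh/day × 30 days = 669 kWh
First 600 kWh × £0.105 = £63.00
Next 69 kWh × £0.186 = £12.83
Remaining tier: 0 kWh (not reached)
Energy charge = £75.83; + service £19.14 = £94.97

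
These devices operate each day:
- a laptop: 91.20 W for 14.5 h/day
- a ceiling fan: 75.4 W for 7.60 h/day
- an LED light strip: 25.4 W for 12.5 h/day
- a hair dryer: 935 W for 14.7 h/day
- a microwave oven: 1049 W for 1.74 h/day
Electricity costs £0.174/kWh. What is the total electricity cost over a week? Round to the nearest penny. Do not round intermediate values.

£21.66

laptop: 91.20 W × 14.5 h × 7 d = 9,257 Wh = 9.257 kWh
ceiling fan: 75.4 W × 7.60 h × 7 d = 4,011 Wh = 4.011 kWh
LED light strip: 25.4 W × 12.5 h × 7 d = 2,222 Wh = 2.223 kWh
hair dryer: 935 W × 14.7 h × 7 d = 96,212 Wh = 96.21 kWh
microwave oven: 1049 W × 1.74 h × 7 d = 12,777 Wh = 12.78 kWh
Total energy = 9.257 + 4.011 + 2.223 + 96.21 + 12.78 = 124.5 kWh
Cost = 124.5 kWh × £0.174 = £21.66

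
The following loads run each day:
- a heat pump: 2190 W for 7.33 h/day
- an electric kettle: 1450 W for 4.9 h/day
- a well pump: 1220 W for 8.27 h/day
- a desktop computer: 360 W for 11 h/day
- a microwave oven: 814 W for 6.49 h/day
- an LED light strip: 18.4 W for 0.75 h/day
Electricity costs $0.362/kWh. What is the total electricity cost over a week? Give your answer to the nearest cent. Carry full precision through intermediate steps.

heat pump: 2190 W × 7.33 h × 7 d = 112,369 Wh = 112.4 kWh
electric kettle: 1450 W × 4.9 h × 7 d = 49,735 Wh = 49.74 kWh
well pump: 1220 W × 8.27 h × 7 d = 70,626 Wh = 70.63 kWh
desktop computer: 360 W × 11 h × 7 d = 27,720 Wh = 27.72 kWh
microwave oven: 814 W × 6.49 h × 7 d = 36,980 Wh = 36.98 kWh
LED light strip: 18.4 W × 0.75 h × 7 d = 97 Wh = 0.0966 kWh
Total energy = 112.4 + 49.74 + 70.63 + 27.72 + 36.98 + 0.0966 = 297.5 kWh
Cost = 297.5 kWh × $0.362 = $107.70

$107.70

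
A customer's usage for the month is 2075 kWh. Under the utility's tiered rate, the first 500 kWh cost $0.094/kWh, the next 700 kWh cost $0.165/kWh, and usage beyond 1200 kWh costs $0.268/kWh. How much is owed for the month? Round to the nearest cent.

First 500 kWh × $0.094 = $47.00
Next 700 kWh × $0.165 = $115.50
Remaining 875 kWh × $0.268 = $234.50
Total = $397.00

$397.00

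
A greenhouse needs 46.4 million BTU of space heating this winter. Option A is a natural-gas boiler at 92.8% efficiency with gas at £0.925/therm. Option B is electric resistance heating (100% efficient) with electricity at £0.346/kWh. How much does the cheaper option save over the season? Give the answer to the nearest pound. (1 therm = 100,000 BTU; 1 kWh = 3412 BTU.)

£4243

Heat load = 46.4 × 10⁶ BTU = 46,400,000 BTU
Gas: input = 46,400,000 / 0.928 = 50,000,000 BTU = 500 therm → 500 × £0.925 = £462.50
Electric: 46,400,000 BTU / 3412 = 13,600 kWh → × £0.346 = £4,705.28
Difference = |£462.50 − £4,705.28| = £4,242.78 ≈ £4243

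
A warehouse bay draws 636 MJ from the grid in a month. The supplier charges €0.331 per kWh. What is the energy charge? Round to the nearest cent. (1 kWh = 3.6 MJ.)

636 MJ × (0.27778 kWh/MJ) = 176.7 kWh
Cost = 176.7 kWh × €0.331/kWh = €58.48

€58.48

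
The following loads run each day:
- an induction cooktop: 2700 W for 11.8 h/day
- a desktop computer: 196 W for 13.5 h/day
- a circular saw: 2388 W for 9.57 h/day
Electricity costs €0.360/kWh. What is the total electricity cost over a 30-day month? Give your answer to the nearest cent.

induction cooktop: 2700 W × 11.8 h × 30 d = 955,800 Wh = 955.8 kWh
desktop computer: 196 W × 13.5 h × 30 d = 79,380 Wh = 79.38 kWh
circular saw: 2388 W × 9.57 h × 30 d = 685,595 Wh = 685.6 kWh
Total energy = 955.8 + 79.38 + 685.6 = 1,721 kWh
Cost = 1,721 kWh × €0.360 = €619.48

€619.48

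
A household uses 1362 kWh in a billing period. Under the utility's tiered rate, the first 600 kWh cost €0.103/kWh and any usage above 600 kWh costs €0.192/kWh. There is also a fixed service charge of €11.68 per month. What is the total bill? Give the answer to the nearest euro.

€220

First 600 kWh × €0.103 = €61.80
Remaining 762 kWh × €0.192 = €146.30
Energy charge = €208.10; + service €11.68 = €219.78 ≈ €220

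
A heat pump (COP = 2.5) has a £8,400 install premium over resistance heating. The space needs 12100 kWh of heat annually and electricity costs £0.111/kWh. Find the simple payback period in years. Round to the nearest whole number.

Resistance: 12100 kWh × £0.111 = £1,343.10/yr
Heat pump: 12100 / 2.5 = 4840 kWh in → × £0.111 = £537.24/yr
Annual savings = £805.86
Payback = £8,400 / £805.86 = 10.4 years

10 years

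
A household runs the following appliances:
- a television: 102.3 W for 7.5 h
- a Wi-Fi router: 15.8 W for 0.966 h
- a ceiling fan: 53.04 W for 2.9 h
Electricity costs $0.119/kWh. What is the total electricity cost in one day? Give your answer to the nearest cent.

$0.11

television: 102.3 W × 7.5 h = 767 Wh = 0.7672 kWh
Wi-Fi router: 15.8 W × 0.966 h = 15 Wh = 0.01526 kWh
ceiling fan: 53.04 W × 2.9 h = 154 Wh = 0.1538 kWh
Total energy = 0.7672 + 0.01526 + 0.1538 = 0.9363 kWh
Cost = 0.9363 kWh × $0.119 = $0.11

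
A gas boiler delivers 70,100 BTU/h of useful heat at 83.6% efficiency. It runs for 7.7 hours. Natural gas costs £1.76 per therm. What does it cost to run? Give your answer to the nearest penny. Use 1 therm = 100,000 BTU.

Heat delivered = 70,100 BTU/h × 7.7 h = 539,770 BTU
Gas input = 539,770 / 0.836 = 645,658 BTU
= 645,658 / 100,000 = 6.457 therm
Cost = 6.457 × £1.76/therm = £11.36

£11.36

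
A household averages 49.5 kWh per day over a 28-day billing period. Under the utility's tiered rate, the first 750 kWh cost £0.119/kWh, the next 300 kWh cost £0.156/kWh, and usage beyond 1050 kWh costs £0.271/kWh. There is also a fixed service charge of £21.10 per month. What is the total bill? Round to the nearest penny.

£248.21

Usage = 49.5 kWh/day × 28 days = 1386 kWh
First 750 kWh × £0.119 = £89.25
Next 300 kWh × £0.156 = £46.80
Remaining 336 kWh × £0.271 = £91.06
Energy charge = £227.11; + service £21.10 = £248.21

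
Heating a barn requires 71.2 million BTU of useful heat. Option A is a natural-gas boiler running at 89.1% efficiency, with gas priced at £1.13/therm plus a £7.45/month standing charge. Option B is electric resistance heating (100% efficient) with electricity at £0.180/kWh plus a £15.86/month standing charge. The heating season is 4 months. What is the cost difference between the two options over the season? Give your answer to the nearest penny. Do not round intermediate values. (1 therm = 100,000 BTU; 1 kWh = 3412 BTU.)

Heat load = 71.2 × 10⁶ BTU = 71,200,000 BTU
Gas: input = 71,200,000 / 0.891 = 79,910,213 BTU = 799.1 therm → 799.1 × £1.13 = £902.99; + 4 × £7.45 standing = £932.79
Electric: 71,200,000 BTU / 3412 = 20,870 kWh → × £0.180 = £3,756.15; + 4 × £15.86 standing = £3,819.59
Difference = |£932.79 − £3,819.59| = £2,886.81

£2886.81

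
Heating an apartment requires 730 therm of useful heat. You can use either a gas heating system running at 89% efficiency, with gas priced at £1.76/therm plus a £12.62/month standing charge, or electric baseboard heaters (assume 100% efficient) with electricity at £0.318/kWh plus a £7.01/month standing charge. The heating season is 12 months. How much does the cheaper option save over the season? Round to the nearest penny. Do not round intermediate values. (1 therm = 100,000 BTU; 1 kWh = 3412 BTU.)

Heat load = 730 therm × 100,000 = 73,000,000 BTU
Gas: input = 73,000,000 / 0.89 = 82,022,472 BTU = 820.2 therm → 820.2 × £1.76 = £1,443.60; + 12 × £12.62 standing = £1,595.04
Electric: 73,000,000 BTU / 3412 = 21,400 kWh → × £0.318 = £6,803.63; + 12 × £7.01 standing = £6,887.75
Difference = |£1,595.04 − £6,887.75| = £5,292.72

£5292.72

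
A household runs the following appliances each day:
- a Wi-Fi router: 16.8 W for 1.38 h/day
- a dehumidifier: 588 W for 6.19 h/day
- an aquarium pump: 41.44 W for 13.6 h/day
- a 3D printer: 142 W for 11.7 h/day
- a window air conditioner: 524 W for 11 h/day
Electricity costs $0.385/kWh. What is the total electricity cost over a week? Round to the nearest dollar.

Wi-Fi router: 16.8 W × 1.38 h × 7 d = 162 Wh = 0.1623 kWh
dehumidifier: 588 W × 6.19 h × 7 d = 25,478 Wh = 25.48 kWh
aquarium pump: 41.44 W × 13.6 h × 7 d = 3,945 Wh = 3.945 kWh
3D printer: 142 W × 11.7 h × 7 d = 11,630 Wh = 11.63 kWh
window air conditioner: 524 W × 11 h × 7 d = 40,348 Wh = 40.35 kWh
Total energy = 0.1623 + 25.48 + 3.945 + 11.63 + 40.35 = 81.56 kWh
Cost = 81.56 kWh × $0.385 = $31.40 ≈ $31

$31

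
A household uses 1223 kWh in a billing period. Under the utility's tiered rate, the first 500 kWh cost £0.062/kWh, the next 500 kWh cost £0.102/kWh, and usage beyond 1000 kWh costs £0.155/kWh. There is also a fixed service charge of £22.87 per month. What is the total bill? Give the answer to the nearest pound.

£139

First 500 kWh × £0.062 = £31.00
Next 500 kWh × £0.102 = £51.00
Remaining 223 kWh × £0.155 = £34.56
Energy charge = £116.56; + service £22.87 = £139.44 ≈ £139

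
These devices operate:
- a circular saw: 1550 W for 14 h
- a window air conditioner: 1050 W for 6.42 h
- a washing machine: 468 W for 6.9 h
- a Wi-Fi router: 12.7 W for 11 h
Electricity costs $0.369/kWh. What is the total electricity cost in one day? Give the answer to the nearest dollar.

$12

circular saw: 1550 W × 14 h = 21,700 Wh = 21.7 kWh
window air conditioner: 1050 W × 6.42 h = 6,741 Wh = 6.741 kWh
washing machine: 468 W × 6.9 h = 3,229 Wh = 3.229 kWh
Wi-Fi router: 12.7 W × 11 h = 140 Wh = 0.1397 kWh
Total energy = 21.7 + 6.741 + 3.229 + 0.1397 = 31.81 kWh
Cost = 31.81 kWh × $0.369 = $11.74 ≈ $12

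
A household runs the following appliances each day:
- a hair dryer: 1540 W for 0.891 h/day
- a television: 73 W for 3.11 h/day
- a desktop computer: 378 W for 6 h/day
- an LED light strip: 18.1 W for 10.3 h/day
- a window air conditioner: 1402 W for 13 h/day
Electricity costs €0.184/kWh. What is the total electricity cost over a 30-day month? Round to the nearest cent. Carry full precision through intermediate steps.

hair dryer: 1540 W × 0.891 h × 30 d = 41,164 Wh = 41.16 kWh
television: 73 W × 3.11 h × 30 d = 6,811 Wh = 6.811 kWh
desktop computer: 378 W × 6 h × 30 d = 68,040 Wh = 68.04 kWh
LED light strip: 18.1 W × 10.3 h × 30 d = 5,593 Wh = 5.593 kWh
window air conditioner: 1402 W × 13 h × 30 d = 546,780 Wh = 546.8 kWh
Total energy = 41.16 + 6.811 + 68.04 + 5.593 + 546.8 = 668.4 kWh
Cost = 668.4 kWh × €0.184 = €122.98

€122.98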